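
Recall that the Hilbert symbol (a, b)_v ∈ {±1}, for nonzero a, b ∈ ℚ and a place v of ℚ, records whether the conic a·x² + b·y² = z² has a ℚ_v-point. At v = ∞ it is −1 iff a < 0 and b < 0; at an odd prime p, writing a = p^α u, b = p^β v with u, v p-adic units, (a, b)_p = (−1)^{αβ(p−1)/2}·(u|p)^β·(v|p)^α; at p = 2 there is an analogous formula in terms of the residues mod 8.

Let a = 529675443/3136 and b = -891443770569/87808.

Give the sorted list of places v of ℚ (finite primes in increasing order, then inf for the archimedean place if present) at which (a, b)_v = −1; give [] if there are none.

(a, b) ≡ (187, -7) mod (ℚ^×)²; places V = {2, 3, 7, 11, 17, ∞}.
(a,b)_2: α=-6, β=-8; u≡3, v≡1 (mod 8); ε(u)ε(v)=1·0, αω(v)=-6·0, βω(u)=-8·1; sum ≡ 0  ⇒  +1.
(a,b)_11: α=3, u≡6; β=4, v≡1 (mod 11); (6|11)=-1, (1|11)=+1; sign (−1)^0·-1^4·+1^3 = +1.
(a,b)_7: α=-2, u≡3; β=-3, v≡3 (mod 7); (3|7)=-1, (3|7)=-1; sign (−1)^0·-1^-3·-1^-2 = -1.
(a,b)_3: α=4, u≡1; β=6, v≡2 (mod 3); (1|3)=+1, (2|3)=-1; sign (−1)^0·+1^6·-1^4 = +1.
(a,b)_17: α=3, u≡6; β=4, v≡14 (mod 17); (6|17)=-1, (14|17)=-1; sign (−1)^0·-1^4·-1^3 = -1.
(a,b)_∞: sgn(187)=+, sgn(-7)=−, so +1.
|Ram(187, -7)| = 2, even; anisotropic at {7, 17}.

[7, 17]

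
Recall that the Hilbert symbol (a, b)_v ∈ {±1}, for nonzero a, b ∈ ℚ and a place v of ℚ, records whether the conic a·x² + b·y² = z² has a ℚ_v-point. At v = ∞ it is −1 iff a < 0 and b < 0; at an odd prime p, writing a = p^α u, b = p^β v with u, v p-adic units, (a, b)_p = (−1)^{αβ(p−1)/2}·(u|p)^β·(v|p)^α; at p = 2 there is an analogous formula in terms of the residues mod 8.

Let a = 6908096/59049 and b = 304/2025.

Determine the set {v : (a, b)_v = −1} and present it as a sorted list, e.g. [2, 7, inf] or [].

[2, 13, 19, 23]

Mod squares: a ≡ 299, b ≡ 19. Check v ∈ {∞, 2, 3, 5, 13, 19, 23}.
v=5: a=5^0·(≡4), b=5^-2·(≡4) mod 5; (4|5)=+1, (4|5)=+1; (−1)^{0·-2·2}·(+1)^-2·(+1)^0 = +1.
v=23: a=23^1·(≡8), b=23^0·(≡5) mod 23; (8|23)=+1, (5|23)=-1; (−1)^{1·0·11}·(+1)^0·(-1)^1 = -1.
v=19: a=19^2·(≡18), b=19^1·(≡17) mod 19; (18|19)=-1, (17|19)=+1; (−1)^{2·1·9}·(-1)^1·(+1)^2 = -1.
v=2: v_2(a)=6, v_2(b)=4; units ≡ 3, 3 (mod 8); ε·ε+αω+βω = 1·1+6·1+4·1 ≡ 1  ⇒  (a,b)_2 = -1.
v=∞: 299 > 0 and 19 > 0  ⇒  (a,b)_∞ = +1.
v=3: a=3^-10·(≡2), b=3^-4·(≡1) mod 3; (2|3)=-1, (1|3)=+1; (−1)^{-10·-4·1}·(-1)^-4·(+1)^-10 = +1.
v=13: a=13^1·(≡10), b=13^0·(≡7) mod 13; (10|13)=+1, (7|13)=-1; (−1)^{1·0·6}·(+1)^0·(-1)^1 = -1.
Ram(299, 19) = {2, 13, 19, 23}; no ℚ_2-point on the conic.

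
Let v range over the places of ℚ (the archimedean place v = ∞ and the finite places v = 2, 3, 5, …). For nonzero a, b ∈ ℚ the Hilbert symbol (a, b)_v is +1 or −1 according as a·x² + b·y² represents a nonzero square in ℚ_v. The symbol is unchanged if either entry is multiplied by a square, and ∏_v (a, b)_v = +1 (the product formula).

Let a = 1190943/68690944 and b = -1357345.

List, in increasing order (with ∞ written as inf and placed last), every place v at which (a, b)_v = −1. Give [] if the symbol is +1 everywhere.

[2, 3, 5, 11, 29, 37]

Mod squares: a ≡ 87, b ≡ -1357345. Check v ∈ {∞, 2, 3, 5, 7, 11, 13, 23, 29, 37}.
v=∞: 87 > 0 and -1357345 < 0  ⇒  (a,b)_∞ = +1.
v=3: a=3^5·(≡2), b=3^0·(≡2) mod 3; (2|3)=-1, (2|3)=-1; (−1)^{5·0·1}·(-1)^0·(-1)^5 = -1.
v=2: v_2(a)=-10, v_2(b)=0; units ≡ 7, 7 (mod 8); ε·ε+αω+βω = 1·1+-10·0+0·0 ≡ 1  ⇒  (a,b)_2 = -1.
v=29: a=29^1·(≡17), b=29^1·(≡1) mod 29; (17|29)=-1, (1|29)=+1; (−1)^{1·1·14}·(-1)^1·(+1)^1 = -1.
v=7: a=7^-2·(≡5), b=7^0·(≡4) mod 7; (5|7)=-1, (4|7)=+1; (−1)^{-2·0·3}·(-1)^0·(+1)^-2 = +1.
v=23: a=23^0·(≡4), b=23^1·(≡3) mod 23; (4|23)=+1, (3|23)=+1; (−1)^{0·1·11}·(+1)^1·(+1)^0 = +1.
v=5: a=5^0·(≡2), b=5^1·(≡1) mod 5; (2|5)=-1, (1|5)=+1; (−1)^{0·1·2}·(-1)^1·(+1)^0 = -1.
v=11: a=11^0·(≡2), b=11^1·(≡3) mod 11; (2|11)=-1, (3|11)=+1; (−1)^{0·1·5}·(-1)^1·(+1)^0 = -1.
v=13: a=13^2·(≡4), b=13^0·(≡11) mod 13; (4|13)=+1, (11|13)=-1; (−1)^{2·0·6}·(+1)^0·(-1)^2 = +1.
v=37: a=37^-2·(≡6), b=37^1·(≡19) mod 37; (6|37)=-1, (19|37)=-1; (−1)^{-2·1·18}·(-1)^1·(-1)^-2 = -1.
Ram(87, -1357345) = {2, 3, 5, 11, 29, 37}; no ℚ_2-point on the conic.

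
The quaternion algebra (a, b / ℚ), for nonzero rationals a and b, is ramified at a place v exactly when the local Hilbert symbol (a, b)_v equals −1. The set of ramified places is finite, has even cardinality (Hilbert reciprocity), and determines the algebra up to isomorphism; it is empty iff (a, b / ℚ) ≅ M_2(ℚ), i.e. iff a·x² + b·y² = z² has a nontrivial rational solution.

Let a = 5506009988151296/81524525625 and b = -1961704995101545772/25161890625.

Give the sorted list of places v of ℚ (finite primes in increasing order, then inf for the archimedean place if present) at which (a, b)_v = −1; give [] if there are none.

(a, b) ≡ (494, -323) mod (ℚ^×)²; places V = {2, 3, 5, 13, 17, 19, 23, 47, ∞}.
(a,b)_13: α=1, u≡10; β=2, v≡8 (mod 13); (10|13)=+1, (8|13)=-1; sign (−1)^0·+1^2·-1^1 = -1.
(a,b)_23: α=0, u≡7; β=2, v≡15 (mod 23); (7|23)=-1, (15|23)=-1; sign (−1)^0·-1^2·-1^0 = +1.
(a,b)_2: α=11, β=2; u≡7, v≡5 (mod 8); ε(u)ε(v)=1·0, αω(v)=11·1, βω(u)=2·0; sum ≡ 1  ⇒  -1.
(a,b)_5: α=-4, u≡1; β=-6, v≡3 (mod 5); (1|5)=+1, (3|5)=-1; sign (−1)^0·+1^-6·-1^-4 = +1.
(a,b)_3: α=-10, u≡2; β=-6, v≡1 (mod 3); (2|3)=-1, (1|3)=+1; sign (−1)^0·-1^-6·+1^-10 = +1.
(a,b)_19: α=5, u≡9; β=9, v≡14 (mod 19); (9|19)=+1, (14|19)=-1; sign (−1)^1·+1^9·-1^5 = +1.
(a,b)_17: α=4, u≡2; β=1, v≡4 (mod 17); (2|17)=+1, (4|17)=+1; sign (−1)^0·+1^1·+1^4 = +1.
(a,b)_47: α=-2, u≡2; β=-2, v≡2 (mod 47); (2|47)=+1, (2|47)=+1; sign (−1)^0·+1^-2·+1^-2 = +1.
(a,b)_∞: sgn(494)=+, sgn(-323)=−, so +1.
Ram(494, -323) = {2, 13}; no ℚ_2-point on the conic.

[2, 13]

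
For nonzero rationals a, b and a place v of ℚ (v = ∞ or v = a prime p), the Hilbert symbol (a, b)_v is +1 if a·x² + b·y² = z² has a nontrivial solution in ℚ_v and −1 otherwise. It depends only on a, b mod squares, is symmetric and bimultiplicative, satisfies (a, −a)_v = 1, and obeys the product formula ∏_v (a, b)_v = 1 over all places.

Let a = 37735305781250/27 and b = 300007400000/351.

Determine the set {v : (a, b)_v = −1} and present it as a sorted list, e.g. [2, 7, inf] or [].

Mod squares: a ≡ 2310, b ≡ 49335. Check v ∈ {∞, 2, 3, 5, 7, 11, 13, 23}.
v=5: a=5^7·(≡2), b=5^5·(≡3) mod 5; (2|5)=-1, (3|5)=-1; (−1)^{7·5·2}·(-1)^5·(-1)^7 = +1.
v=3: a=3^-3·(≡2), b=3^-3·(≡2) mod 3; (2|3)=-1, (2|3)=-1; (−1)^{-3·-3·1}·(-1)^-3·(-1)^-3 = -1.
v=11: a=11^3·(≡9), b=11^3·(≡10) mod 11; (9|11)=+1, (10|11)=-1; (−1)^{3·3·5}·(+1)^3·(-1)^3 = +1.
v=23: a=23^2·(≡5), b=23^1·(≡12) mod 23; (5|23)=-1, (12|23)=+1; (−1)^{2·1·11}·(-1)^1·(+1)^2 = -1.
v=13: a=13^0·(≡12), b=13^-1·(≡9) mod 13; (12|13)=+1, (9|13)=+1; (−1)^{0·-1·6}·(+1)^-1·(+1)^0 = +1.
v=∞: 2310 > 0 and 49335 > 0  ⇒  (a,b)_∞ = +1.
v=7: a=7^3·(≡2), b=7^2·(≡6) mod 7; (2|7)=+1, (6|7)=-1; (−1)^{3·2·3}·(+1)^2·(-1)^3 = -1.
v=2: v_2(a)=1, v_2(b)=6; units ≡ 3, 7 (mod 8); ε·ε+αω+βω = 1·1+1·0+6·1 ≡ 1  ⇒  (a,b)_2 = -1.
Ram(2310, 49335) = {2, 3, 7, 23}; no ℚ_2-point on the conic.

[2, 3, 7, 23]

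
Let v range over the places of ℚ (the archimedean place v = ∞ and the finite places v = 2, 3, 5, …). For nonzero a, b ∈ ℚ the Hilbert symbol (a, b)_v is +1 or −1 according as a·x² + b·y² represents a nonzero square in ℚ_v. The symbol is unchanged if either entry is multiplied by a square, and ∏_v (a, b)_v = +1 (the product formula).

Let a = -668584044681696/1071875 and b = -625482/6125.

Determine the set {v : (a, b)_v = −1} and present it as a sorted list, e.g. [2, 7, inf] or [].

[13, inf]

(a, b) ≡ (-10010, -4290) mod (ℚ^×)²; places V = {2, 3, 5, 7, 11, 13, ∞}.
(a,b)_2: α=5, β=1; u≡3, v≡7 (mod 8); ε(u)ε(v)=1·1, αω(v)=5·0, βω(u)=1·1; sum ≡ 0  ⇒  +1.
(a,b)_3: α=10, u≡1; β=7, v≡1 (mod 3); (1|3)=+1, (1|3)=+1; sign (−1)^0·+1^7·+1^10 = +1.
(a,b)_5: α=-5, u≡3; β=-3, v≡2 (mod 5); (3|5)=-1, (2|5)=-1; sign (−1)^0·-1^-3·-1^-5 = +1.
(a,b)_11: α=5, u≡4; β=1, v≡7 (mod 11); (4|11)=+1, (7|11)=-1; sign (−1)^1·+1^1·-1^5 = +1.
(a,b)_∞: sgn(-10010)=−, sgn(-4290)=−, so -1.
(a,b)_7: α=-3, u≡6; β=-2, v≡4 (mod 7); (6|7)=-1, (4|7)=+1; sign (−1)^0·-1^-2·+1^-3 = +1.
(a,b)_13: α=3, u≡9; β=1, v≡6 (mod 13); (9|13)=+1, (6|13)=-1; sign (−1)^0·+1^1·-1^3 = -1.
|Ram(-10010, -4290)| = 2, even; anisotropic at {13, ∞}.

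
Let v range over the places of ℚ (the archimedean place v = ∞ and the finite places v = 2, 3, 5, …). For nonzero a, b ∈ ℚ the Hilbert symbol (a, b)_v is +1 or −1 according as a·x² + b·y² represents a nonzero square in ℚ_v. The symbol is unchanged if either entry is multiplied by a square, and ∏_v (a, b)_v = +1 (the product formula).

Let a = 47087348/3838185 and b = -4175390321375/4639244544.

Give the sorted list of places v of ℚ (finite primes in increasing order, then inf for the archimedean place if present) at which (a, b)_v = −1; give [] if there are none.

(a, b) ≡ (5005, -455) mod (ℚ^×)²; places V = {2, 3, 5, 7, 11, 13, 17, 23, 43, ∞}.
(a,b)_43: α=0, u≡31; β=-2, v≡28 (mod 43); (31|43)=+1, (28|43)=-1; sign (−1)^0·+1^-2·-1^0 = +1.
(a,b)_23: α=2, u≡10; β=2, v≡17 (mod 23); (10|23)=-1, (17|23)=-1; sign (−1)^0·-1^2·-1^2 = +1.
(a,b)_13: α=-1, u≡11; β=1, v≡10 (mod 13); (11|13)=-1, (10|13)=+1; sign (−1)^0·-1^1·+1^-1 = -1.
(a,b)_5: α=-1, u≡4; β=3, v≡1 (mod 5); (4|5)=+1, (1|5)=+1; sign (−1)^0·+1^3·+1^-1 = +1.
(a,b)_11: α=1, u≡4; β=-2, v≡2 (mod 11); (4|11)=+1, (2|11)=-1; sign (−1)^0·+1^-2·-1^1 = -1.
(a,b)_2: α=2, β=-8; u≡5, v≡1 (mod 8); ε(u)ε(v)=0·0, αω(v)=2·0, βω(u)=-8·1; sum ≡ 0  ⇒  +1.
(a,b)_∞: sgn(5005)=+, sgn(-455)=−, so +1.
(a,b)_3: α=-10, u≡1; β=-4, v≡1 (mod 3); (1|3)=+1, (1|3)=+1; sign (−1)^0·+1^-4·+1^-10 = +1.
(a,b)_7: α=1, u≡2; β=5, v≡5 (mod 7); (2|7)=+1, (5|7)=-1; sign (−1)^1·+1^5·-1^1 = +1.
(a,b)_17: α=2, u≡14; β=2, v≡8 (mod 17); (14|17)=-1, (8|17)=+1; sign (−1)^0·-1^2·+1^2 = +1.
(5005, -455 / ℚ) ramifies at {11, 13}: a division algebra.

[11, 13]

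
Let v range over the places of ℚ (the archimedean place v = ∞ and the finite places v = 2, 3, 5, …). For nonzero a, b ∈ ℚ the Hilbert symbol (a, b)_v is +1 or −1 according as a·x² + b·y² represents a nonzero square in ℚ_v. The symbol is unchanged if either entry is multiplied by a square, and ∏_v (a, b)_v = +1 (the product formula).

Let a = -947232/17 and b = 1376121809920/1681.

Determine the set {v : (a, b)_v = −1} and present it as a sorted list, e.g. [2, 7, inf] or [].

[11, 17, 19, 23]

(a, b) ≡ (-111826, 20995) mod (ℚ^×)²; places V = {2, 3, 5, 11, 13, 17, 19, 23, 41, ∞}.
(a,b)_13: α=1, u≡10; β=1, v≡10 (mod 13); (10|13)=+1, (10|13)=+1; sign (−1)^0·+1^1·+1^1 = +1.
(a,b)_23: α=1, u≡10; β=2, v≡17 (mod 23); (10|23)=-1, (17|23)=-1; sign (−1)^0·-1^2·-1^1 = -1.
(a,b)_2: α=5, β=10; u≡7, v≡3 (mod 8); ε(u)ε(v)=1·1, αω(v)=5·1, βω(u)=10·0; sum ≡ 0  ⇒  +1.
(a,b)_3: α=2, u≡2; β=0, v≡1 (mod 3); (2|3)=-1, (1|3)=+1; sign (−1)^0·-1^0·+1^2 = +1.
(a,b)_∞: sgn(-111826)=−, sgn(20995)=+, so +1.
(a,b)_19: α=0, u≡3; β=1, v≡14 (mod 19); (3|19)=-1, (14|19)=-1; sign (−1)^0·-1^1·-1^0 = -1.
(a,b)_11: α=1, u≡3; β=2, v≡2 (mod 11); (3|11)=+1, (2|11)=-1; sign (−1)^0·+1^2·-1^1 = -1.
(a,b)_5: α=0, u≡4; β=1, v≡4 (mod 5); (4|5)=+1, (4|5)=+1; sign (−1)^0·+1^1·+1^0 = +1.
(a,b)_41: α=0, u≡26; β=-2, v≡17 (mod 41); (26|41)=-1, (17|41)=-1; sign (−1)^0·-1^-2·-1^0 = +1.
(a,b)_17: α=-1, u≡8; β=1, v≡14 (mod 17); (8|17)=+1, (14|17)=-1; sign (−1)^0·+1^1·-1^-1 = -1.
|Ram(-111826, 20995)| = 4, even; anisotropic at {11, 17, 19, 23}.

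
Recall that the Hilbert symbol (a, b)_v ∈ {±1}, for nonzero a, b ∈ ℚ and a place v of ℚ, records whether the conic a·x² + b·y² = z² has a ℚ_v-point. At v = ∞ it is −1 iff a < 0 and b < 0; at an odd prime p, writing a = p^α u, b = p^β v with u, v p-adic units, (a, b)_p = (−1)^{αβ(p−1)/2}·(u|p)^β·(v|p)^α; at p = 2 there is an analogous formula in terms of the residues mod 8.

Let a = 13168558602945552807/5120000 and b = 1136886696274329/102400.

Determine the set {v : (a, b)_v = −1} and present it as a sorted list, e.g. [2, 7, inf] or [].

(a, b) ≡ (3678766, 1556401) mod (ℚ^×)²; places V = {2, 3, 5, 7, 11, 13, 17, 29, 41, ∞}.
(a,b)_7: α=3, u≡5; β=3, v≡1 (mod 7); (5|7)=-1, (1|7)=+1; sign (−1)^1·-1^3·+1^3 = +1.
(a,b)_11: α=4, u≡5; β=3, v≡1 (mod 11); (5|11)=+1, (1|11)=+1; sign (−1)^0·+1^3·+1^4 = +1.
(a,b)_41: α=1, u≡2; β=1, v≡36 (mod 41); (2|41)=+1, (36|41)=+1; sign (−1)^0·+1^1·+1^1 = +1.
(a,b)_17: α=1, u≡3; β=1, v≡8 (mod 17); (3|17)=-1, (8|17)=+1; sign (−1)^0·-1^1·+1^1 = -1.
(a,b)_29: α=1, u≡15; β=1, v≡19 (mod 29); (15|29)=-1, (19|29)=-1; sign (−1)^0·-1^1·-1^1 = +1.
(a,b)_∞: sgn(3678766)=+, sgn(1556401)=+, so +1.
(a,b)_13: α=3, u≡7; β=2, v≡11 (mod 13); (7|13)=-1, (11|13)=-1; sign (−1)^0·-1^2·-1^3 = -1.
(a,b)_2: α=-13, β=-12; u≡7, v≡1 (mod 8); ε(u)ε(v)=1·0, αω(v)=-13·0, βω(u)=-12·0; sum ≡ 0  ⇒  +1.
(a,b)_5: α=-4, u≡1; β=-2, v≡4 (mod 5); (1|5)=+1, (4|5)=+1; sign (−1)^0·+1^-2·+1^-4 = +1.
(a,b)_3: α=10, u≡1; β=6, v≡1 (mod 3); (1|3)=+1, (1|3)=+1; sign (−1)^0·+1^6·+1^10 = +1.
(3678766, 1556401 / ℚ) ramifies at {13, 17}: a division algebra.

[13, 17]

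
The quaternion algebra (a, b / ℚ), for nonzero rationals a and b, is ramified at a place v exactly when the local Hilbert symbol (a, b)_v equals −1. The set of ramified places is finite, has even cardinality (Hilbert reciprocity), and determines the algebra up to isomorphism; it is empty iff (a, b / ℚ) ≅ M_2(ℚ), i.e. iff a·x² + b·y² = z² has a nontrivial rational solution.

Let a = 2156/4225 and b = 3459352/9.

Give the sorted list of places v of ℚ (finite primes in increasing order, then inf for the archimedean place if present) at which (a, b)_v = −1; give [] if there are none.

(a, b) ≡ (11, 864838) mod (ℚ^×)²; places V = {2, 3, 5, 7, 11, 13, 29, 31, 37, ∞}.
(a,b)_11: α=1, u≡9; β=0, v≡8 (mod 11); (9|11)=+1, (8|11)=-1; sign (−1)^0·+1^0·-1^1 = -1.
(a,b)_5: α=-2, u≡4; β=0, v≡3 (mod 5); (4|5)=+1, (3|5)=-1; sign (−1)^0·+1^0·-1^-2 = +1.
(a,b)_13: α=-2, u≡2; β=1, v≡8 (mod 13); (2|13)=-1, (8|13)=-1; sign (−1)^0·-1^1·-1^-2 = -1.
(a,b)_29: α=0, u≡15; β=1, v≡27 (mod 29); (15|29)=-1, (27|29)=-1; sign (−1)^0·-1^1·-1^0 = -1.
(a,b)_∞: sgn(11)=+, sgn(864838)=+, so +1.
(a,b)_3: α=0, u≡2; β=-2, v≡1 (mod 3); (2|3)=-1, (1|3)=+1; sign (−1)^0·-1^-2·+1^0 = +1.
(a,b)_31: α=0, u≡26; β=1, v≡6 (mod 31); (26|31)=-1, (6|31)=-1; sign (−1)^0·-1^1·-1^0 = -1.
(a,b)_37: α=0, u≡12; β=1, v≡12 (mod 37); (12|37)=+1, (12|37)=+1; sign (−1)^0·+1^1·+1^0 = +1.
(a,b)_7: α=2, u≡4; β=0, v≡4 (mod 7); (4|7)=+1, (4|7)=+1; sign (−1)^0·+1^0·+1^2 = +1.
(a,b)_2: α=2, β=3; u≡3, v≡3 (mod 8); ε(u)ε(v)=1·1, αω(v)=2·1, βω(u)=3·1; sum ≡ 0  ⇒  +1.
|Ram(11, 864838)| = 4, even; anisotropic at {11, 13, 29, 31}.

[11, 13, 29, 31]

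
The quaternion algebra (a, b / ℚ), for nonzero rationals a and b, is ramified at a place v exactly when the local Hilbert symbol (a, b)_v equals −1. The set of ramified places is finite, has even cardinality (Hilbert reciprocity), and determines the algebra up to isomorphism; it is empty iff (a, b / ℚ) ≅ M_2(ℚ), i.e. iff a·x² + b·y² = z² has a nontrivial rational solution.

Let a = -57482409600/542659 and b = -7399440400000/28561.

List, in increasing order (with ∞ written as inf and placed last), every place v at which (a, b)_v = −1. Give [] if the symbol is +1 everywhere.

Mod squares: a ≡ -2926, b ≡ -10. Check v ∈ {∞, 2, 3, 5, 7, 11, 13, 17, 19, 23}.
v=3: a=3^2·(≡2), b=3^0·(≡2) mod 3; (2|3)=-1, (2|3)=-1; (−1)^{2·0·1}·(-1)^0·(-1)^2 = +1.
v=∞: -2926 < 0 and -10 < 0  ⇒  (a,b)_∞ = -1.
v=11: a=11^1·(≡1), b=11^2·(≡9) mod 11; (1|11)=+1, (9|11)=+1; (−1)^{1·2·5}·(+1)^2·(+1)^1 = +1.
v=23: a=23^2·(≡9), b=23^2·(≡8) mod 23; (9|23)=+1, (8|23)=+1; (−1)^{2·2·11}·(+1)^2·(+1)^2 = +1.
v=7: a=7^3·(≡2), b=7^0·(≡2) mod 7; (2|7)=+1, (2|7)=+1; (−1)^{3·0·3}·(+1)^0·(+1)^3 = +1.
v=17: a=17^0·(≡2), b=17^2·(≡6) mod 17; (2|17)=+1, (6|17)=-1; (−1)^{0·2·8}·(+1)^2·(-1)^0 = +1.
v=13: a=13^-4·(≡10), b=13^-4·(≡1) mod 13; (10|13)=+1, (1|13)=+1; (−1)^{-4·-4·6}·(+1)^-4·(+1)^-4 = +1.
v=19: a=19^-1·(≡5), b=19^0·(≡5) mod 19; (5|19)=+1, (5|19)=+1; (−1)^{-1·0·9}·(+1)^0·(+1)^-1 = +1.
v=5: a=5^2·(≡4), b=5^5·(≡2) mod 5; (4|5)=+1, (2|5)=-1; (−1)^{2·5·2}·(+1)^5·(-1)^2 = +1.
v=2: v_2(a)=7, v_2(b)=7; units ≡ 1, 3 (mod 8); ε·ε+αω+βω = 0·1+7·1+7·0 ≡ 1  ⇒  (a,b)_2 = -1.
(-2926, -10 / ℚ) ramifies at {2, ∞}: a division algebra.

[2, inf]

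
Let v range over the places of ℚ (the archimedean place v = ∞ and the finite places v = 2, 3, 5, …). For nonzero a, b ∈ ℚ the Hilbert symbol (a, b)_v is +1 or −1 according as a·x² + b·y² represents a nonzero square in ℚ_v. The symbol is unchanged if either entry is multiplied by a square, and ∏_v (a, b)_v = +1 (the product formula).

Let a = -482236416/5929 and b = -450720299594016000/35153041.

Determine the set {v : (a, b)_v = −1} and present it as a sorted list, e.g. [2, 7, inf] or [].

[2, 3, 19, inf]

(a, b) ≡ (-646, -285) mod (ℚ^×)²; places V = {2, 3, 5, 7, 11, 17, 19, ∞}.
(a,b)_19: α=1, u≡1; β=5, v≡16 (mod 19); (1|19)=+1, (16|19)=+1; sign (−1)^1·+1^5·+1^1 = -1.
(a,b)_11: α=-2, u≡4; β=-4, v≡4 (mod 11); (4|11)=+1, (4|11)=+1; sign (−1)^0·+1^-4·+1^-2 = +1.
(a,b)_3: α=6, u≡2; β=9, v≡1 (mod 3); (2|3)=-1, (1|3)=+1; sign (−1)^0·-1^9·+1^6 = -1.
(a,b)_2: α=11, β=8; u≡5, v≡3 (mod 8); ε(u)ε(v)=0·1, αω(v)=11·1, βω(u)=8·1; sum ≡ 1  ⇒  -1.
(a,b)_17: α=1, u≡9; β=2, v≡2 (mod 17); (9|17)=+1, (2|17)=+1; sign (−1)^0·+1^2·+1^1 = +1.
(a,b)_∞: sgn(-646)=−, sgn(-285)=−, so -1.
(a,b)_5: α=0, u≡1; β=3, v≡2 (mod 5); (1|5)=+1, (2|5)=-1; sign (−1)^0·+1^3·-1^0 = +1.
(a,b)_7: α=-2, u≡5; β=-4, v≡1 (mod 7); (5|7)=-1, (1|7)=+1; sign (−1)^0·-1^-4·+1^-2 = +1.
(-646, -285 / ℚ) ramifies at {2, 3, 19, ∞}: a division algebra.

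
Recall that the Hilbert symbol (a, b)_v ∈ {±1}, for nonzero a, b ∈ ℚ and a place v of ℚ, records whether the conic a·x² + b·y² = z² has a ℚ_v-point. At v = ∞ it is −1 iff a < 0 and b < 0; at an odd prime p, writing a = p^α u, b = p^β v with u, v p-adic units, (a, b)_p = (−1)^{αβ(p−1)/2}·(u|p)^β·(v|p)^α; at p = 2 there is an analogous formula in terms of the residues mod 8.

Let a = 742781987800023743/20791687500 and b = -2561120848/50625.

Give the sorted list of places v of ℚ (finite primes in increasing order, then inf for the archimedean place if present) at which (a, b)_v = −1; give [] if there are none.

[3, 13]

Mod squares: a ≡ 429, b ≡ -13. Check v ∈ {∞, 2, 3, 5, 11, 13, 19, 23, 29, 37, 47}.
v=47: a=47^2·(≡4), b=47^0·(≡24) mod 47; (4|47)=+1, (24|47)=+1; (−1)^{2·0·23}·(+1)^0·(+1)^2 = +1.
v=23: a=23^2·(≡19), b=23^0·(≡19) mod 23; (19|23)=-1, (19|23)=-1; (−1)^{2·0·11}·(-1)^0·(-1)^2 = +1.
v=19: a=19^2·(≡17), b=19^0·(≡4) mod 19; (17|19)=+1, (4|19)=+1; (−1)^{2·0·9}·(+1)^0·(+1)^2 = +1.
v=11: a=11^5·(≡7), b=11^4·(≡9) mod 11; (7|11)=-1, (9|11)=+1; (−1)^{5·4·5}·(-1)^4·(+1)^5 = +1.
v=∞: 429 > 0 and -13 < 0  ⇒  (a,b)_∞ = +1.
v=5: a=5^-6·(≡1), b=5^-4·(≡2) mod 5; (1|5)=+1, (2|5)=-1; (−1)^{-6·-4·2}·(+1)^-4·(-1)^-6 = +1.
v=3: a=3^-5·(≡2), b=3^-4·(≡2) mod 3; (2|3)=-1, (2|3)=-1; (−1)^{-5·-4·1}·(-1)^-4·(-1)^-5 = -1.
v=13: a=13^1·(≡2), b=13^1·(≡12) mod 13; (2|13)=-1, (12|13)=+1; (−1)^{1·1·6}·(-1)^1·(+1)^1 = -1.
v=37: a=37^-2·(≡31), b=37^0·(≡19) mod 37; (31|37)=-1, (19|37)=-1; (−1)^{-2·0·18}·(-1)^0·(-1)^-2 = +1.
v=2: v_2(a)=-2, v_2(b)=4; units ≡ 5, 3 (mod 8); ε·ε+αω+βω = 0·1+-2·1+4·1 ≡ 0  ⇒  (a,b)_2 = +1.
v=29: a=29^2·(≡4), b=29^2·(≡1) mod 29; (4|29)=+1, (1|29)=+1; (−1)^{2·2·14}·(+1)^2·(+1)^2 = +1.
|Ram(429, -13)| = 2, even; anisotropic at {3, 13}.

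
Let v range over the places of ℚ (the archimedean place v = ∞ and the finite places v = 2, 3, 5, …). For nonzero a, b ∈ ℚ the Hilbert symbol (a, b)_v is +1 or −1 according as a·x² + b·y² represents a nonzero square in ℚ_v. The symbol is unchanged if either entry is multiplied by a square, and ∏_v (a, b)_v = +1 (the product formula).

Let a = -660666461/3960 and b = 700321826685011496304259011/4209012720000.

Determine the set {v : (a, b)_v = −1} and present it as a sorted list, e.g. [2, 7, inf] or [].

[2, 5]

(a, b) ≡ (-24310, 2002) mod (ℚ^×)²; places V = {2, 3, 5, 7, 11, 13, 17, 19, ∞}.
(a,b)_7: α=2, u≡1; β=5, v≡6 (mod 7); (1|7)=+1, (6|7)=-1; sign (−1)^0·+1^5·-1^2 = +1.
(a,b)_5: α=-1, u≡2; β=-4, v≡3 (mod 5); (2|5)=-1, (3|5)=-1; sign (−1)^0·-1^-4·-1^-1 = -1.
(a,b)_19: α=2, u≡14; β=6, v≡11 (mod 19); (14|19)=-1, (11|19)=+1; sign (−1)^0·-1^6·+1^2 = +1.
(a,b)_13: α=3, u≡2; β=9, v≡7 (mod 13); (2|13)=-1, (7|13)=-1; sign (−1)^0·-1^9·-1^3 = +1.
(a,b)_2: α=-3, β=-7; u≡5, v≡1 (mod 8); ε(u)ε(v)=0·0, αω(v)=-3·0, βω(u)=-7·1; sum ≡ 1  ⇒  -1.
(a,b)_∞: sgn(-24310)=−, sgn(2002)=+, so +1.
(a,b)_11: α=-1, u≡5; β=-1, v≡8 (mod 11); (5|11)=+1, (8|11)=-1; sign (−1)^1·+1^-1·-1^-1 = +1.
(a,b)_3: α=-2, u≡2; β=-14, v≡1 (mod 3); (2|3)=-1, (1|3)=+1; sign (−1)^0·-1^-14·+1^-2 = +1.
(a,b)_17: α=1, u≡2; β=4, v≡13 (mod 17); (2|17)=+1, (13|17)=+1; sign (−1)^0·+1^4·+1^1 = +1.
Ram(-24310, 2002) = {2, 5}; no ℚ_2-point on the conic.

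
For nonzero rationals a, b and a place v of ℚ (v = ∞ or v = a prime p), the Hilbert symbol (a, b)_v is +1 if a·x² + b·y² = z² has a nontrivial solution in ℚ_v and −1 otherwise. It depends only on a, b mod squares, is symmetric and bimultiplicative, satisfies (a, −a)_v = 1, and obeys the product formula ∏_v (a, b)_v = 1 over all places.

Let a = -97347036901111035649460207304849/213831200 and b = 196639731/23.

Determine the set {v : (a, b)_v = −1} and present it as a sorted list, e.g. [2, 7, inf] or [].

[2, 17, 23, 37, 41, 43]

(a, b) ≡ (-15524978, 689333) mod (ℚ^×)²; places V = {2, 3, 5, 7, 11, 17, 23, 29, 37, 41, 43, 47, ∞}.
(a,b)_2: α=-5, β=0; u≡7, v≡5 (mod 8); ε(u)ε(v)=1·0, αω(v)=-5·1, βω(u)=0·0; sum ≡ 1  ⇒  -1.
(a,b)_7: α=1, u≡5; β=0, v≡4 (mod 7); (5|7)=-1, (4|7)=+1; sign (−1)^0·-1^0·+1^1 = +1.
(a,b)_11: α=-2, u≡9; β=0, v≡2 (mod 11); (9|11)=+1, (2|11)=-1; sign (−1)^0·+1^0·-1^-2 = +1.
(a,b)_43: α=3, u≡14; β=1, v≡21 (mod 43); (14|43)=+1, (21|43)=+1; sign (−1)^1·+1^1·+1^3 = -1.
(a,b)_23: α=2, u≡7; β=-1, v≡12 (mod 23); (7|23)=-1, (12|23)=+1; sign (−1)^0·-1^-1·+1^2 = -1.
(a,b)_17: α=3, u≡10; β=1, v≡15 (mod 17); (10|17)=-1, (15|17)=+1; sign (−1)^0·-1^1·+1^3 = -1.
(a,b)_41: α=3, u≡5; β=1, v≡30 (mod 41); (5|41)=+1, (30|41)=-1; sign (−1)^0·+1^1·-1^3 = -1.
(a,b)_29: α=2, u≡14; β=0, v≡3 (mod 29); (14|29)=-1, (3|29)=-1; sign (−1)^0·-1^0·-1^2 = +1.
(a,b)_3: α=22, u≡1; β=8, v≡2 (mod 3); (1|3)=+1, (2|3)=-1; sign (−1)^0·+1^8·-1^22 = +1.
(a,b)_5: α=-2, u≡2; β=0, v≡2 (mod 5); (2|5)=-1, (2|5)=-1; sign (−1)^0·-1^0·-1^-2 = +1.
(a,b)_47: α=-2, u≡19; β=0, v≡41 (mod 47); (19|47)=-1, (41|47)=-1; sign (−1)^0·-1^0·-1^-2 = +1.
(a,b)_37: α=1, u≡22; β=0, v≡15 (mod 37); (22|37)=-1, (15|37)=-1; sign (−1)^0·-1^0·-1^1 = -1.
(a,b)_∞: sgn(-15524978)=−, sgn(689333)=+, so +1.
(-15524978, 689333 / ℚ) ramifies at {2, 17, 23, 37, 41, 43}: a division algebra.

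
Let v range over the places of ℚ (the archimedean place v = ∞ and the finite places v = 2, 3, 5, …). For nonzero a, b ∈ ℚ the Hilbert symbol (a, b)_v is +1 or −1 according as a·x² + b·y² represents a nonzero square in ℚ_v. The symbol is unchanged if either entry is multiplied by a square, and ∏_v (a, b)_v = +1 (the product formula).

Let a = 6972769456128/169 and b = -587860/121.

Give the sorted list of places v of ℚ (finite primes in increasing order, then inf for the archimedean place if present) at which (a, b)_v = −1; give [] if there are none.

[5, 13, 17, 19]

Mod squares: a ≡ 37, b ≡ -146965. Check v ∈ {∞, 2, 3, 5, 7, 11, 13, 17, 19, 37}.
v=3: a=3^2·(≡1), b=3^0·(≡2) mod 3; (1|3)=+1, (2|3)=-1; (−1)^{2·0·1}·(+1)^0·(-1)^2 = +1.
v=19: a=19^2·(≡12), b=19^1·(≡7) mod 19; (12|19)=-1, (7|19)=+1; (−1)^{2·1·9}·(-1)^1·(+1)^2 = -1.
v=∞: 37 > 0 and -146965 < 0  ⇒  (a,b)_∞ = +1.
v=7: a=7^2·(≡4), b=7^1·(≡3) mod 7; (4|7)=+1, (3|7)=-1; (−1)^{2·1·3}·(+1)^1·(-1)^2 = +1.
v=17: a=17^2·(≡5), b=17^1·(≡16) mod 17; (5|17)=-1, (16|17)=+1; (−1)^{2·1·8}·(-1)^1·(+1)^2 = -1.
v=13: a=13^-2·(≡8), b=13^1·(≡5) mod 13; (8|13)=-1, (5|13)=-1; (−1)^{-2·1·6}·(-1)^1·(-1)^-2 = -1.
v=37: a=37^1·(≡25), b=37^0·(≡7) mod 37; (25|37)=+1, (7|37)=+1; (−1)^{1·0·18}·(+1)^0·(+1)^1 = +1.
v=11: a=11^0·(≡9), b=11^-2·(≡2) mod 11; (9|11)=+1, (2|11)=-1; (−1)^{0·-2·5}·(+1)^-2·(-1)^0 = +1.
v=2: v_2(a)=12, v_2(b)=2; units ≡ 5, 3 (mod 8); ε·ε+αω+βω = 0·1+12·1+2·1 ≡ 0  ⇒  (a,b)_2 = +1.
v=5: a=5^0·(≡2), b=5^1·(≡3) mod 5; (2|5)=-1, (3|5)=-1; (−1)^{0·1·2}·(-1)^1·(-1)^0 = -1.
(37, -146965 / ℚ) ramifies at {5, 13, 17, 19}: a division algebra.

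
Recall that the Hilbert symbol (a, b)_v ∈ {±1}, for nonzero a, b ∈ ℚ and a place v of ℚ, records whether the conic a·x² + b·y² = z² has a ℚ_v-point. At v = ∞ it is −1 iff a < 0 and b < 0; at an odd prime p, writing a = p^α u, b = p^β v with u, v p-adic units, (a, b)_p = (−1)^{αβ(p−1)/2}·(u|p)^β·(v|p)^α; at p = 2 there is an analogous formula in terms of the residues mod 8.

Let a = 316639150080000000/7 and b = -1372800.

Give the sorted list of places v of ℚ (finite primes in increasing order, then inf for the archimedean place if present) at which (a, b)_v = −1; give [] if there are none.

[2, 3, 5, 7]

(a, b) ≡ (2310, -858) mod (ℚ^×)²; places V = {2, 3, 5, 7, 11, 13, ∞}.
(a,b)_∞: sgn(2310)=+, sgn(-858)=−, so +1.
(a,b)_5: α=7, u≡2; β=2, v≡3 (mod 5); (2|5)=-1, (3|5)=-1; sign (−1)^0·-1^2·-1^7 = -1.
(a,b)_13: α=0, u≡12; β=1, v≡12 (mod 13); (12|13)=+1, (12|13)=+1; sign (−1)^0·+1^1·+1^0 = +1.
(a,b)_2: α=23, β=7; u≡3, v≡3 (mod 8); ε(u)ε(v)=1·1, αω(v)=23·1, βω(u)=7·1; sum ≡ 1  ⇒  -1.
(a,b)_11: α=5, u≡4; β=1, v≡6 (mod 11); (4|11)=+1, (6|11)=-1; sign (−1)^1·+1^1·-1^5 = +1.
(a,b)_3: α=1, u≡2; β=1, v≡2 (mod 3); (2|3)=-1, (2|3)=-1; sign (−1)^1·-1^1·-1^1 = -1.
(a,b)_7: α=-1, u≡1; β=0, v≡5 (mod 7); (1|7)=+1, (5|7)=-1; sign (−1)^0·+1^0·-1^-1 = -1.
Ram(2310, -858) = {2, 3, 5, 7}; no ℚ_2-point on the conic.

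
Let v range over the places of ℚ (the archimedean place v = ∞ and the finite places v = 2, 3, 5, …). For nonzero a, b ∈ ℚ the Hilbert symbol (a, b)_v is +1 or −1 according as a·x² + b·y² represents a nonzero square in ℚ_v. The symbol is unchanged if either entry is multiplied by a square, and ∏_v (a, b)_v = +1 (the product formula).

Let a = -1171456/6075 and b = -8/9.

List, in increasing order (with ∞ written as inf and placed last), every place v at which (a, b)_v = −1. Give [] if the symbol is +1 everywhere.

[13, inf]

Mod squares: a ≡ -858, b ≡ -2. Check v ∈ {∞, 2, 3, 5, 11, 13}.
v=5: a=5^-2·(≡3), b=5^0·(≡3) mod 5; (3|5)=-1, (3|5)=-1; (−1)^{-2·0·2}·(-1)^0·(-1)^-2 = +1.
v=11: a=11^1·(≡2), b=11^0·(≡4) mod 11; (2|11)=-1, (4|11)=+1; (−1)^{1·0·5}·(-1)^0·(+1)^1 = +1.
v=∞: -858 < 0 and -2 < 0  ⇒  (a,b)_∞ = -1.
v=2: v_2(a)=13, v_2(b)=3; units ≡ 3, 7 (mod 8); ε·ε+αω+βω = 1·1+13·0+3·1 ≡ 0  ⇒  (a,b)_2 = +1.
v=13: a=13^1·(≡1), b=13^0·(≡2) mod 13; (1|13)=+1, (2|13)=-1; (−1)^{1·0·6}·(+1)^0·(-1)^1 = -1.
v=3: a=3^-5·(≡2), b=3^-2·(≡1) mod 3; (2|3)=-1, (1|3)=+1; (−1)^{-5·-2·1}·(-1)^-2·(+1)^-5 = +1.
|Ram(-858, -2)| = 2, even; anisotropic at {13, ∞}.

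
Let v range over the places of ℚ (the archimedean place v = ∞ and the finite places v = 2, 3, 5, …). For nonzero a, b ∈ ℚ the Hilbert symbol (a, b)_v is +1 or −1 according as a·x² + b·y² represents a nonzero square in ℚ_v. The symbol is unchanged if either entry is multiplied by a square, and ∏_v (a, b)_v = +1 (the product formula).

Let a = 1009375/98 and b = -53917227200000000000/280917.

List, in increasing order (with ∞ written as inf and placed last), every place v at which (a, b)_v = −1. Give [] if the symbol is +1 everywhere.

Mod squares: a ≡ 3230, b ≡ -41990. Check v ∈ {∞, 2, 3, 5, 7, 13, 17, 19}.
v=2: v_2(a)=-1, v_2(b)=15; units ≡ 7, 5 (mod 8); ε·ε+αω+βω = 1·0+-1·1+15·0 ≡ 1  ⇒  (a,b)_2 = -1.
v=19: a=19^1·(≡13), b=19^3·(≡3) mod 19; (13|19)=-1, (3|19)=-1; (−1)^{1·3·9}·(-1)^3·(-1)^1 = -1.
v=17: a=17^1·(≡10), b=17^3·(≡14) mod 17; (10|17)=-1, (14|17)=-1; (−1)^{1·3·8}·(-1)^3·(-1)^1 = +1.
v=3: a=3^0·(≡2), b=3^-2·(≡1) mod 3; (2|3)=-1, (1|3)=+1; (−1)^{0·-2·1}·(-1)^-2·(+1)^0 = +1.
v=∞: 3230 > 0 and -41990 < 0  ⇒  (a,b)_∞ = +1.
v=7: a=7^-2·(≡5), b=7^-4·(≡5) mod 7; (5|7)=-1, (5|7)=-1; (−1)^{-2·-4·3}·(-1)^-4·(-1)^-2 = +1.
v=5: a=5^5·(≡1), b=5^11·(≡2) mod 5; (1|5)=+1, (2|5)=-1; (−1)^{5·11·2}·(+1)^11·(-1)^5 = -1.
v=13: a=13^0·(≡6), b=13^-1·(≡6) mod 13; (6|13)=-1, (6|13)=-1; (−1)^{0·-1·6}·(-1)^-1·(-1)^0 = -1.
(3230, -41990 / ℚ) ramifies at {2, 5, 13, 19}: a division algebra.

[2, 5, 13, 19]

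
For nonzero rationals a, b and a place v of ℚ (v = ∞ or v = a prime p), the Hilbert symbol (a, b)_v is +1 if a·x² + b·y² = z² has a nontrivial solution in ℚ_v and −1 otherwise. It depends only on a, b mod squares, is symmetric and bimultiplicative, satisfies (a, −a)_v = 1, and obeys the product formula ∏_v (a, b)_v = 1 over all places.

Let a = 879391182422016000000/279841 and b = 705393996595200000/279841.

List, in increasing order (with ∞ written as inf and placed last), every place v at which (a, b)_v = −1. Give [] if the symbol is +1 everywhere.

(a, b) ≡ (10659, 95) mod (ℚ^×)²; places V = {2, 3, 5, 11, 17, 19, 23, ∞}.
(a,b)_3: α=3, u≡1; β=4, v≡2 (mod 3); (1|3)=+1, (2|3)=-1; sign (−1)^0·+1^4·-1^3 = -1.
(a,b)_∞: sgn(10659)=+, sgn(95)=+, so +1.
(a,b)_2: α=24, β=22; u≡3, v≡7 (mod 8); ε(u)ε(v)=1·1, αω(v)=24·0, βω(u)=22·1; sum ≡ 1  ⇒  -1.
(a,b)_5: α=6, u≡4; β=5, v≡4 (mod 5); (4|5)=+1, (4|5)=+1; sign (−1)^0·+1^5·+1^6 = +1.
(a,b)_17: α=3, u≡16; β=2, v≡3 (mod 17); (16|17)=+1, (3|17)=-1; sign (−1)^0·+1^2·-1^3 = -1.
(a,b)_23: α=-4, u≡22; β=-4, v≡8 (mod 23); (22|23)=-1, (8|23)=+1; sign (−1)^0·-1^-4·+1^-4 = +1.
(a,b)_11: α=3, u≡4; β=2, v≡10 (mod 11); (4|11)=+1, (10|11)=-1; sign (−1)^0·+1^2·-1^3 = -1.
(a,b)_19: α=1, u≡2; β=1, v≡17 (mod 19); (2|19)=-1, (17|19)=+1; sign (−1)^1·-1^1·+1^1 = +1.
(10659, 95 / ℚ) ramifies at {2, 3, 11, 17}: a division algebra.

[2, 3, 11, 17]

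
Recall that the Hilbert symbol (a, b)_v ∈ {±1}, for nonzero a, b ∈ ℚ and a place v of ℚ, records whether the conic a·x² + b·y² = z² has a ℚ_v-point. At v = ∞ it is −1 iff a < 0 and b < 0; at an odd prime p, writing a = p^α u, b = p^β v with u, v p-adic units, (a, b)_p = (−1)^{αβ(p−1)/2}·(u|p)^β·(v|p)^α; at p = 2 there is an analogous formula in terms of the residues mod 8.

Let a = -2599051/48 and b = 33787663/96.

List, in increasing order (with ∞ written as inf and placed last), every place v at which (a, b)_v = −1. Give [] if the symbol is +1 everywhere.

Mod squares: a ≡ -273, b ≡ 42. Check v ∈ {∞, 2, 3, 7, 13}.
v=3: a=3^-1·(≡2), b=3^-1·(≡2) mod 3; (2|3)=-1, (2|3)=-1; (−1)^{-1·-1·1}·(-1)^-1·(-1)^-1 = -1.
v=∞: -273 < 0 and 42 > 0  ⇒  (a,b)_∞ = +1.
v=13: a=13^5·(≡5), b=13^6·(≡4) mod 13; (5|13)=-1, (4|13)=+1; (−1)^{5·6·6}·(-1)^6·(+1)^5 = +1.
v=7: a=7^1·(≡6), b=7^1·(≡3) mod 7; (6|7)=-1, (3|7)=-1; (−1)^{1·1·3}·(-1)^1·(-1)^1 = -1.
v=2: v_2(a)=-4, v_2(b)=-5; units ≡ 7, 5 (mod 8); ε·ε+αω+βω = 1·0+-4·1+-5·0 ≡ 0  ⇒  (a,b)_2 = +1.
|Ram(-273, 42)| = 2, even; anisotropic at {3, 7}.

[3, 7]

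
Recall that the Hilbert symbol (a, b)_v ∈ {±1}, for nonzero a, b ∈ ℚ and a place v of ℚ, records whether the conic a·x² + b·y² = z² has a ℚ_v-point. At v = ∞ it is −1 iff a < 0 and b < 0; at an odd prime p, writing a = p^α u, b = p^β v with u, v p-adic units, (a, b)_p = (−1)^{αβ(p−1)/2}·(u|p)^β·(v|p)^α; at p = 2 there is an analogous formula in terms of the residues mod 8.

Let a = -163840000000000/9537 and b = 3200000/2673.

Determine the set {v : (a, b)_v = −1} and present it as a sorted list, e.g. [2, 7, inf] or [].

[3, 5]

Mod squares: a ≡ -33, b ≡ 165. Check v ∈ {∞, 2, 3, 5, 11, 17}.
v=3: a=3^-1·(≡1), b=3^-5·(≡1) mod 3; (1|3)=+1, (1|3)=+1; (−1)^{-1·-5·1}·(+1)^-5·(+1)^-1 = -1.
v=17: a=17^-2·(≡9), b=17^0·(≡14) mod 17; (9|17)=+1, (14|17)=-1; (−1)^{-2·0·8}·(+1)^0·(-1)^-2 = +1.
v=5: a=5^10·(≡2), b=5^5·(≡3) mod 5; (2|5)=-1, (3|5)=-1; (−1)^{10·5·2}·(-1)^5·(-1)^10 = -1.
v=11: a=11^-1·(≡8), b=11^-1·(≡1) mod 11; (8|11)=-1, (1|11)=+1; (−1)^{-1·-1·5}·(-1)^-1·(+1)^-1 = +1.
v=2: v_2(a)=24, v_2(b)=10; units ≡ 7, 5 (mod 8); ε·ε+αω+βω = 1·0+24·1+10·0 ≡ 0  ⇒  (a,b)_2 = +1.
v=∞: -33 < 0 and 165 > 0  ⇒  (a,b)_∞ = +1.
Ram(-33, 165) = {3, 5}; no ℚ_3-point on the conic.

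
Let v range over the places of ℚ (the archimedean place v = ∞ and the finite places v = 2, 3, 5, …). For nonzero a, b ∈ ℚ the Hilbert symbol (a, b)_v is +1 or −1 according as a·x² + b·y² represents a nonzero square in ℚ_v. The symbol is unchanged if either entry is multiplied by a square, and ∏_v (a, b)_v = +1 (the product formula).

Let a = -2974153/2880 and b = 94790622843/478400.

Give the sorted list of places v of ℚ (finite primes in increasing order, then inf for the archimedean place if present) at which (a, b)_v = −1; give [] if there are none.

(a, b) ≡ (-303485, 60697) mod (ℚ^×)²; places V = {2, 3, 5, 7, 13, 23, 29, ∞}.
(a,b)_13: α=1, u≡12; β=-1, v≡2 (mod 13); (12|13)=+1, (2|13)=-1; sign (−1)^0·+1^-1·-1^1 = -1.
(a,b)_23: α=1, u≡22; β=-1, v≡20 (mod 23); (22|23)=-1, (20|23)=-1; sign (−1)^1·-1^-1·-1^1 = -1.
(a,b)_2: α=-6, β=-6; u≡3, v≡1 (mod 8); ε(u)ε(v)=1·0, αω(v)=-6·0, βω(u)=-6·1; sum ≡ 0  ⇒  +1.
(a,b)_∞: sgn(-303485)=−, sgn(60697)=+, so +1.
(a,b)_5: α=-1, u≡2; β=-2, v≡3 (mod 5); (2|5)=-1, (3|5)=-1; sign (−1)^0·-1^-2·-1^-1 = -1.
(a,b)_3: α=-2, u≡1; β=4, v≡1 (mod 3); (1|3)=+1, (1|3)=+1; sign (−1)^0·+1^4·+1^-2 = +1.
(a,b)_7: α=3, u≡3; β=9, v≡3 (mod 7); (3|7)=-1, (3|7)=-1; sign (−1)^1·-1^9·-1^3 = -1.
(a,b)_29: α=1, u≡5; β=1, v≡7 (mod 29); (5|29)=+1, (7|29)=+1; sign (−1)^0·+1^1·+1^1 = +1.
Ram(-303485, 60697) = {5, 7, 13, 23}; no ℚ_5-point on the conic.

[5, 7, 13, 23]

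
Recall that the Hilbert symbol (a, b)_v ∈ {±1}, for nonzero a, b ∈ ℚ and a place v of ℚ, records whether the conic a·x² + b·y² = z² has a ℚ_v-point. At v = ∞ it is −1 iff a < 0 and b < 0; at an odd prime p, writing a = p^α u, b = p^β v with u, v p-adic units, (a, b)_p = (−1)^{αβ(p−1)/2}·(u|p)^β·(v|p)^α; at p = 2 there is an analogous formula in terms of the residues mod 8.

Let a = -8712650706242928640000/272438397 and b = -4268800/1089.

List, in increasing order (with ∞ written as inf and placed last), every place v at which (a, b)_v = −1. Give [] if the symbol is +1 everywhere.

Mod squares: a ≡ -77, b ≡ -667. Check v ∈ {∞, 2, 3, 5, 7, 11, 13, 19, 23, 29}.
v=5: a=5^4·(≡3), b=5^2·(≡2) mod 5; (3|5)=-1, (2|5)=-1; (−1)^{4·2·2}·(-1)^2·(-1)^4 = +1.
v=∞: -77 < 0 and -667 < 0  ⇒  (a,b)_∞ = -1.
v=11: a=11^-3·(≡3), b=11^-2·(≡4) mod 11; (3|11)=+1, (4|11)=+1; (−1)^{-3·-2·5}·(+1)^-2·(+1)^-3 = +1.
v=23: a=23^2·(≡10), b=23^1·(≡7) mod 23; (10|23)=-1, (7|23)=-1; (−1)^{2·1·11}·(-1)^1·(-1)^2 = -1.
v=29: a=29^6·(≡27), b=29^1·(≡22) mod 29; (27|29)=-1, (22|29)=+1; (−1)^{6·1·14}·(-1)^1·(+1)^6 = -1.
v=19: a=19^-2·(≡13), b=19^0·(≡1) mod 19; (13|19)=-1, (1|19)=+1; (−1)^{-2·0·9}·(-1)^0·(+1)^-2 = +1.
v=7: a=7^-1·(≡3), b=7^0·(≡6) mod 7; (3|7)=-1, (6|7)=-1; (−1)^{-1·0·3}·(-1)^0·(-1)^-1 = -1.
v=2: v_2(a)=18, v_2(b)=8; units ≡ 3, 5 (mod 8); ε·ε+αω+βω = 1·0+18·1+8·1 ≡ 0  ⇒  (a,b)_2 = +1.
v=3: a=3^-4·(≡1), b=3^-2·(≡2) mod 3; (1|3)=+1, (2|3)=-1; (−1)^{-4·-2·1}·(+1)^-2·(-1)^-4 = +1.
v=13: a=13^2·(≡10), b=13^0·(≡1) mod 13; (10|13)=+1, (1|13)=+1; (−1)^{2·0·6}·(+1)^0·(+1)^2 = +1.
|Ram(-77, -667)| = 4, even; anisotropic at {7, 23, 29, ∞}.

[7, 23, 29, inf]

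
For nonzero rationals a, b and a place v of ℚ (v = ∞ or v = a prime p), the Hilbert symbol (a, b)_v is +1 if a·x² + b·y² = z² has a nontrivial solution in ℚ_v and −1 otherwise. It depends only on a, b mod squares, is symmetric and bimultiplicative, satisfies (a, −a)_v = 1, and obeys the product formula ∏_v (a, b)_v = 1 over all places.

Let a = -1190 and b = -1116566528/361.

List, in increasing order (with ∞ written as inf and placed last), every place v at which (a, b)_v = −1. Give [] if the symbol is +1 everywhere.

[2, 5, 7, inf]

Mod squares: a ≡ -1190, b ≡ -77. Check v ∈ {∞, 2, 5, 7, 11, 17, 19}.
v=17: a=17^1·(≡15), b=17^2·(≡1) mod 17; (15|17)=+1, (1|17)=+1; (−1)^{1·2·8}·(+1)^2·(+1)^1 = +1.
v=7: a=7^1·(≡5), b=7^3·(≡3) mod 7; (5|7)=-1, (3|7)=-1; (−1)^{1·3·3}·(-1)^3·(-1)^1 = -1.
v=5: a=5^1·(≡2), b=5^0·(≡2) mod 5; (2|5)=-1, (2|5)=-1; (−1)^{1·0·2}·(-1)^0·(-1)^1 = -1.
v=11: a=11^0·(≡9), b=11^1·(≡3) mod 11; (9|11)=+1, (3|11)=+1; (−1)^{0·1·5}·(+1)^1·(+1)^0 = +1.
v=2: v_2(a)=1, v_2(b)=10; units ≡ 5, 3 (mod 8); ε·ε+αω+βω = 0·1+1·1+10·1 ≡ 1  ⇒  (a,b)_2 = -1.
v=19: a=19^0·(≡7), b=19^-2·(≡12) mod 19; (7|19)=+1, (12|19)=-1; (−1)^{0·-2·9}·(+1)^-2·(-1)^0 = +1.
v=∞: -1190 < 0 and -77 < 0  ⇒  (a,b)_∞ = -1.
|Ram(-1190, -77)| = 4, even; anisotropic at {2, 5, 7, ∞}.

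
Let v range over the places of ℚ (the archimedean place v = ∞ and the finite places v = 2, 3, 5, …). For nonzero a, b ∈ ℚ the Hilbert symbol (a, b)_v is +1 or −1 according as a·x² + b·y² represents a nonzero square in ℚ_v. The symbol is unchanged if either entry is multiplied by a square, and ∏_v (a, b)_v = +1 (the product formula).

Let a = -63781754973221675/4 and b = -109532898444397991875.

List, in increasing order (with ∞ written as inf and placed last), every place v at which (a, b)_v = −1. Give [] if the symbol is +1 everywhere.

(a, b) ≡ (-18930707, -275587) mod (ℚ^×)²; places V = {2, 5, 13, 17, 19, 29, 43, 47, ∞}.
(a,b)_17: α=1, u≡10; β=1, v≡11 (mod 17); (10|17)=-1, (11|17)=-1; sign (−1)^0·-1^1·-1^1 = +1.
(a,b)_5: α=2, u≡2; β=4, v≡3 (mod 5); (2|5)=-1, (3|5)=-1; sign (−1)^0·-1^4·-1^2 = +1.
(a,b)_47: α=3, u≡16; β=4, v≡21 (mod 47); (16|47)=+1, (21|47)=+1; sign (−1)^0·+1^4·+1^3 = +1.
(a,b)_2: α=-2, β=0; u≡5, v≡5 (mod 8); ε(u)ε(v)=0·0, αω(v)=-2·1, βω(u)=0·1; sum ≡ 0  ⇒  +1.
(a,b)_13: α=2, u≡12; β=1, v≡10 (mod 13); (12|13)=+1, (10|13)=+1; sign (−1)^0·+1^1·+1^2 = +1.
(a,b)_19: α=3, u≡9; β=4, v≡18 (mod 19); (9|19)=+1, (18|19)=-1; sign (−1)^0·+1^4·-1^3 = -1.
(a,b)_∞: sgn(-18930707)=−, sgn(-275587)=−, so -1.
(a,b)_43: α=1, u≡3; β=1, v≡14 (mod 43); (3|43)=-1, (14|43)=+1; sign (−1)^1·-1^1·+1^1 = +1.
(a,b)_29: α=1, u≡13; β=1, v≡9 (mod 29); (13|29)=+1, (9|29)=+1; sign (−1)^0·+1^1·+1^1 = +1.
Ram(-18930707, -275587) = {19, ∞}; no ℚ_19-point on the conic.

[19, inf]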